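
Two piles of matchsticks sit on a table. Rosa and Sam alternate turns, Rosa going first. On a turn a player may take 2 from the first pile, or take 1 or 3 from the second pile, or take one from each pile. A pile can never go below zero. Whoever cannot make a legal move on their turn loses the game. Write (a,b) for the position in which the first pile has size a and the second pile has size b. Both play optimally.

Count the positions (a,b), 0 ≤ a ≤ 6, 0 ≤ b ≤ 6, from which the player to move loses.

19

Positions with no move are L. A position that does have a move is losing for the player to move precisely when every available move leads to a winning position for the opponent. Fill in the labels:
Every move lowers a or b (never raises either), so fill the grid row by row in increasing a, and left to right within a row: each cell's successors are then already labelled.
      b=0  b=1  b=2  b=3  b=4  b=5  b=6
a=0:    L    W    L    W    L    W    L
a=1:    L    W    L    W    L    W    L
a=2:    W    W    W    W    W    W    W
a=3:    W    L    W    L    W    L    W
a=4:    L    W    W    W    W    L    W
a=5:    L    W    L    W    L    W    W
a=6:    W    W    L    W    L    W    L
Cells with no legal move (terminal, hence L): (0,0), (1,0).
The remaining L cells, each justified by listing all of its moves:
(0,2): only reaches (0,1)(W), which is W → L
(0,4): only reaches (0,3)(W), (0,1)(W), all W → L
(0,6): only reaches (0,5)(W), (0,3)(W), all W → L
(1,2): only reaches (1,1)(W), (0,1)(W), all W → L
(1,4): only reaches (1,3)(W), (1,1)(W), (0,3)(W), all W → L
(1,6): only reaches (1,5)(W), (1,3)(W), (0,5)(W), all W → L
(3,1): only reaches (1,1)(W), (3,0)(W), (2,0)(W), all W → L
(3,3): only reaches (1,3)(W), (3,2)(W), (3,0)(W), (2,2)(W), all W → L
(3,5): only reaches (1,5)(W), (3,4)(W), (3,2)(W), (2,4)(W), all W → L
(4,0): only reaches (2,0)(W), which is W → L
(4,5): only reaches (2,5)(W), (4,4)(W), (4,2)(W), (3,4)(W), all W → L
(5,0): only reaches (3,0)(W), which is W → L
(5,2): only reaches (3,2)(W), (5,1)(W), (4,1)(W), all W → L
(5,4): only reaches (3,4)(W), (5,3)(W), (5,1)(W), (4,3)(W), all W → L
(6,2): only reaches (4,2)(W), (6,1)(W), (5,1)(W), all W → L
(6,4): only reaches (4,4)(W), (6,3)(W), (6,1)(W), (5,3)(W), all W → L
(6,6): only reaches (4,6)(W), (6,5)(W), (6,3)(W), (5,5)(W), all W → L
Every other cell has at least one move into one of the L cells above, so it is W.
L cells per row: a=0: 4, a=1: 4, a=2: 0, a=3: 3, a=4: 2, a=5: 3, a=6: 3; total 19.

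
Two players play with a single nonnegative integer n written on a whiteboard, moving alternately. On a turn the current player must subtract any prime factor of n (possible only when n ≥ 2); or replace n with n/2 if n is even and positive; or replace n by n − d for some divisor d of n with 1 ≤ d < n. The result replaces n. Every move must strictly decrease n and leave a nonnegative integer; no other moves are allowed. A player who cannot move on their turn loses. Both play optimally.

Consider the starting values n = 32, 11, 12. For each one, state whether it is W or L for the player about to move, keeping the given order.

Work bottom-up. With no move the player to move loses. Otherwise the position is W if at least one move leads to an L position for the opponent, and L if every move leads to a W.
n=0: no move → L
n=1: no move → L
n=2: →0(L), so W
n=3: →0(L), so W
n=4: →2(W), 3(W) — all W, so L
n=5: →0(L), so W
n=6: →4(L), so W
n=7: →0(L), so W
n=8: →4(L), so W
n=9: →6(W), 8(W) — all W, so L
n=10: →9(L), so W
n=11: →0(L), so W
n=12: →9(L), so W
n=13: →0(L), so W
n=14: →7(W), 12(W), 13(W) — all W, so L
n=15: →14(L), so W
n=16: →14(L), so W
n=17: →0(L), so W
n=18: →9(L), so W
n=19: →0(L), so W
n=20: →10(W), 15(W), 16(W), 18(W), 19(W) — all W, so L
n=21: →14(L), so W
n=22: →20(L), so W
n=23: →0(L), so W
n=24: →20(L), so W
n=25: →20(L), so W
n=26: →13(W), 24(W), 25(W) — all W, so L
n=27: →26(L), so W
n=28: →14(L), so W
n=29: →0(L), so W
n=30: →20(L), so W
n=31: →0(L), so W
n=32: →16(W), 24(W), 28(W), 30(W), 31(W) — all W, so L

32: L, 11: W, 12: W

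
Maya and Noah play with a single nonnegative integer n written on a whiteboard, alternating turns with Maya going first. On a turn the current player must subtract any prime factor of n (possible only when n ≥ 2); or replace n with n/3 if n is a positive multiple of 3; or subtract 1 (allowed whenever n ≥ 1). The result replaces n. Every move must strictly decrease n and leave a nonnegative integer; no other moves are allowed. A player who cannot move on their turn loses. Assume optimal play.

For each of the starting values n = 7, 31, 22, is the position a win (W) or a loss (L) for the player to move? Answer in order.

7: W, 31: W, 22: L

Label each position W (a win for the player to move) or L (a loss). A position with no legal move is L; any other position is W exactly when some move reaches an L, and L when every move reaches a W.
n=0: no move → L
n=1: →0(L), so W
n=2: →0(L), so W
n=3: →0(L), so W
n=4: →2(W), 3(W) — all W, so L
n=5: →0(L), so W
n=6: →4(L), so W
n=7: →0(L), so W
n=8: →6(W), 7(W) — all W, so L
n=9: →8(L), so W
n=10: →8(L), so W
n=11: →0(L), so W
n=12: →4(L), so W
n=13: →0(L), so W
n=14: →7(W), 12(W), 13(W) — all W, so L
n=15: →14(L), so W
n=16: →14(L), so W
n=17: →0(L), so W
n=18: →6(W), 15(W), 16(W), 17(W) — all W, so L
n=19: →0(L), so W
n=20: →18(L), so W
n=21: →14(L), so W
n=22: →11(W), 20(W), 21(W) — all W, so L
n=23: →0(L), so W
n=24: →8(L), so W
n=25: →20(W), 24(W) — all W, so L
n=26: →25(L), so W
n=27: →9(W), 24(W), 26(W) — all W, so L
n=28: →27(L), so W
n=29: →0(L), so W
n=30: →25(L), so W
n=31: →0(L), so W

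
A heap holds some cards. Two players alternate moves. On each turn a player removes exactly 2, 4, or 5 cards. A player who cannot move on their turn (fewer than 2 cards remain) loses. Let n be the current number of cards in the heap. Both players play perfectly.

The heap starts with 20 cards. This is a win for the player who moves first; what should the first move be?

Use the standard recursion: the mover loses at a terminal position; elsewhere, the mover wins exactly when some move hands the opponent an L position.
n=0: no move → L
n=1: no move → L
n=2: W (go to 0, an L position)
n=3: W (go to 1, an L position)
n=4: W (go to 0, an L position)
n=5: W (go to 1, an L position)
n=6: W (go to 1, an L position)
n=7: L (options 5(W), 3(W), 2(W) are all W)
n=8: L (options 6(W), 4(W), 3(W) are all W)
n=9: W (go to 7, an L position)
n=10: W (go to 8, an L position)
n=11: W (go to 7, an L position)
n=12: W (go to 8, an L position)
n=13: W (go to 8, an L position)
n=14: L (options 12(W), 10(W), 9(W) are all W)
n=15: L (options 13(W), 11(W), 10(W) are all W)
n=16: W (go to 14, an L position)
n=17: W (go to 15, an L position)
n=18: W (go to 14, an L position)
n=19: W (go to 15, an L position)
n=20: W (go to 15, an L position)
From 20, the L positions reachable in one move are: 15.

Remove 5, leaving 15.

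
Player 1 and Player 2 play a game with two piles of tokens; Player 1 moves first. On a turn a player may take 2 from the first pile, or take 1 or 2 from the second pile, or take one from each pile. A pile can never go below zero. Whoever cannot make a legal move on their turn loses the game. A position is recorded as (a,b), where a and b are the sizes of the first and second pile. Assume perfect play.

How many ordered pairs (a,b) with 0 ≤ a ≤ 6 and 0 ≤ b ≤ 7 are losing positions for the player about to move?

19

Label each position W (a win for the player to move) or L (a loss). A position with no legal move is L; any other position is W exactly when some move reaches an L, and L when every move reaches a W.
Every move lowers a or b (never raises either), so fill the grid row by row in increasing a, and left to right within a row: each cell's successors are then already labelled.
      b=0  b=1  b=2  b=3  b=4  b=5  b=6  b=7
a=0:    L    W    W    L    W    W    L    W
a=1:    L    W    W    L    W    W    L    W
a=2:    W    W    L    W    W    L    W    W
a=3:    W    L    W    W    L    W    W    L
a=4:    L    W    W    L    W    W    L    W
a=5:    L    W    W    L    W    W    L    W
a=6:    W    W    L    W    W    L    W    W
Cells with no legal move (terminal, hence L): (0,0), (1,0).
The remaining L cells, each justified by listing all of its moves:
(0,3): L (options (0,2)(W), (0,1)(W) are all W)
(0,6): L (options (0,5)(W), (0,4)(W) are all W)
(1,3): L (options (1,2)(W), (1,1)(W), (0,2)(W) are all W)
(1,6): L (options (1,5)(W), (1,4)(W), (0,5)(W) are all W)
(2,2): L (options (0,2)(W), (2,1)(W), (2,0)(W), (1,1)(W) are all W)
(2,5): L (options (0,5)(W), (2,4)(W), (2,3)(W), (1,4)(W) are all W)
(3,1): L (options (1,1)(W), (3,0)(W), (2,0)(W) are all W)
(3,4): L (options (1,4)(W), (3,3)(W), (3,2)(W), (2,3)(W) are all W)
(3,7): L (options (1,7)(W), (3,6)(W), (3,5)(W), (2,6)(W) are all W)
(4,0): L (sole option (2,0)(W) is W)
(4,3): L (options (2,3)(W), (4,2)(W), (4,1)(W), (3,2)(W) are all W)
(4,6): L (options (2,6)(W), (4,5)(W), (4,4)(W), (3,5)(W) are all W)
(5,0): L (sole option (3,0)(W) is W)
(5,3): L (options (3,3)(W), (5,2)(W), (5,1)(W), (4,2)(W) are all W)
(5,6): L (options (3,6)(W), (5,5)(W), (5,4)(W), (4,5)(W) are all W)
(6,2): L (options (4,2)(W), (6,1)(W), (6,0)(W), (5,1)(W) are all W)
(6,5): L (options (4,5)(W), (6,4)(W), (6,3)(W), (5,4)(W) are all W)
Every other cell has at least one move into one of the L cells above, so it is W.
L cells per row: a=0: 3, a=1: 3, a=2: 2, a=3: 3, a=4: 3, a=5: 3, a=6: 2; total 19.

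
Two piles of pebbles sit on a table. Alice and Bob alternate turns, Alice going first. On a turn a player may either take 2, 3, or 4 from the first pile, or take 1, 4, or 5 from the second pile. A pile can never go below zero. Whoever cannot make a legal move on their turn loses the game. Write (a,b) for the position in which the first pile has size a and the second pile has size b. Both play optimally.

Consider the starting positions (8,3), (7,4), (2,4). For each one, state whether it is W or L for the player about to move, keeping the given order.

Positions with no move are L. A position that does have a move is losing for the player to move precisely when every available move leads to a winning position for the opponent. Fill in the labels:
No move ever increases a pile, so every position that can arise here has a ≤ 8 and b ≤ 4; it is enough to label the cells with 0 ≤ a ≤ 8 and 0 ≤ b ≤ 4.
Every move lowers a or b (never raises either), so fill the grid row by row in increasing a, and left to right within a row: each cell's successors are then already labelled.
      b=0  b=1  b=2  b=3  b=4
a=0:    L    W    L    W    W
a=1:    L    W    L    W    W
a=2:    W    L    W    L    W
a=3:    W    L    W    L    W
a=4:    W    W    W    W    L
a=5:    W    W    W    W    L
a=6:    L    W    L    W    W
a=7:    L    W    L    W    W
a=8:    W    L    W    L    W
Cells with no legal move (terminal, hence L): (0,0), (1,0).
The remaining L cells, each justified by listing all of its moves:
(0,2): L (sole option (0,1)(W) is W)
(1,2): L (sole option (1,1)(W) is W)
(2,1): L (options (0,1)(W), (2,0)(W) are all W)
(2,3): L (options (0,3)(W), (2,2)(W) are all W)
(3,1): L (options (1,1)(W), (0,1)(W), (3,0)(W) are all W)
(3,3): L (options (1,3)(W), (0,3)(W), (3,2)(W) are all W)
(4,4): L (options (2,4)(W), (1,4)(W), (0,4)(W), (4,3)(W), (4,0)(W) are all W)
(5,4): L (options (3,4)(W), (2,4)(W), (1,4)(W), (5,3)(W), (5,0)(W) are all W)
(6,0): L (options (4,0)(W), (3,0)(W), (2,0)(W) are all W)
(6,2): L (options (4,2)(W), (3,2)(W), (2,2)(W), (6,1)(W) are all W)
(7,0): L (options (5,0)(W), (4,0)(W), (3,0)(W) are all W)
(7,2): L (options (5,2)(W), (4,2)(W), (3,2)(W), (7,1)(W) are all W)
(8,1): L (options (6,1)(W), (5,1)(W), (4,1)(W), (8,0)(W) are all W)
(8,3): L (options (6,3)(W), (5,3)(W), (4,3)(W), (8,2)(W) are all W)
Every other cell has at least one move into one of the L cells above, so it is W.
(8,3): one of the L cells justified above, so L
(7,4): the move to (5,4) reaches an L cell, so W
(2,4): the move to (2,3) reaches an L cell, so W

(8,3): L, (7,4): W, (2,4): W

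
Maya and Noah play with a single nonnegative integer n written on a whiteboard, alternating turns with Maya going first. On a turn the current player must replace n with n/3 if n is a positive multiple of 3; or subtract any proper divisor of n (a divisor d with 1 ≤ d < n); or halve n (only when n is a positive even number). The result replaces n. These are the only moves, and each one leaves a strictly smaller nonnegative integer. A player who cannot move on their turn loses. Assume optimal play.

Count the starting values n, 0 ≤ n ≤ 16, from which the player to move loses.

Build the W/L table. Terminal = L. A non-terminal position is W if it has a move to some L; otherwise it is L.
n=0: no move → L
n=1: no move → L
n=2: can move to 1, which is L ⇒ W
n=3: can move to 1, which is L ⇒ W
n=4: moves to 2(W), 3(W); every one is W ⇒ L
n=5: can move to 4, which is L ⇒ W
n=6: can move to 4, which is L ⇒ W
n=7: the only move is to 6(W), a W ⇒ L
n=8: can move to 4, which is L ⇒ W
n=9: moves to 3(W), 6(W), 8(W); every one is W ⇒ L
n=10: can move to 9, which is L ⇒ W
n=11: the only move is to 10(W), a W ⇒ L
n=12: can move to 4, which is L ⇒ W
n=13: the only move is to 12(W), a W ⇒ L
n=14: can move to 7, which is L ⇒ W
n=15: moves to 5(W), 10(W), 12(W), 14(W); every one is W ⇒ L
n=16: can move to 15, which is L ⇒ W
L entries with 0 ≤ n ≤ 16: n = 0, 1, 4, 7, 9, 11, 13, 15; that makes 8.

8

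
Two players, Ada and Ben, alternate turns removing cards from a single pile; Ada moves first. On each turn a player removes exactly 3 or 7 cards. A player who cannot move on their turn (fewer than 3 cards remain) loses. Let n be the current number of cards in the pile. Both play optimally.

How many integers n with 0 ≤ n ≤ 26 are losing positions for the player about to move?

Compute win/loss labels from the base case upward. A position with no move is L. Any other position is W if it can reach an L in one move, else L.
n=0: no move → L
n=1: no move → L
n=2: no move → L
n=3: →0(L), so W
n=4: →1(L), so W
n=5: →2(L), so W
n=6: →3(W) only, which is W, so L
n=7: →0(L), so W
n=8: →1(L), so W
n=9: →6(L), so W
n=10: →7(W), 3(W) — all W, so L
n=11: →8(W), 4(W) — all W, so L
n=12: →9(W), 5(W) — all W, so L
n=13: →10(L), so W
n=14: →11(L), so W
n=15: →12(L), so W
n=16: →13(W), 9(W) — all W, so L
n=17: →10(L), so W
n=18: →11(L), so W
n=19: →16(L), so W
n=20: →17(W), 13(W) — all W, so L
n=21: →18(W), 14(W) — all W, so L
n=22: →19(W), 15(W) — all W, so L
n=23: →20(L), so W
n=24: →21(L), so W
n=25: →22(L), so W
n=26: →23(W), 19(W) — all W, so L
L entries with 0 ≤ n ≤ 26: n = 0, 1, 2, 6, 10, 11, 12, 16, 20, 21, 22, 26; that makes 12.

12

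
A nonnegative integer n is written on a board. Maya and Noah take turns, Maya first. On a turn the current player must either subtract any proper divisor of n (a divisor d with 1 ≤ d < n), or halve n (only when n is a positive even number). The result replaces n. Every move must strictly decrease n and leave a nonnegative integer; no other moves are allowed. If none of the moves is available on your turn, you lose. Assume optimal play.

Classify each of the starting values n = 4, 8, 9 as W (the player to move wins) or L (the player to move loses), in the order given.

Classify positions by backward induction: terminal positions (no move available) are L. From any other position, the mover wins iff some move reaches an L.
n=0: no move → L
n=1: no move → L
n=2: can move to 1, which is L ⇒ W
n=3: the only move is to 2(W), a W ⇒ L
n=4: can move to 3, which is L ⇒ W
n=5: the only move is to 4(W), a W ⇒ L
n=6: can move to 3, which is L ⇒ W
n=7: the only move is to 6(W), a W ⇒ L
n=8: can move to 7, which is L ⇒ W
n=9: moves to 6(W), 8(W); every one is W ⇒ L

4: W, 8: W, 9: L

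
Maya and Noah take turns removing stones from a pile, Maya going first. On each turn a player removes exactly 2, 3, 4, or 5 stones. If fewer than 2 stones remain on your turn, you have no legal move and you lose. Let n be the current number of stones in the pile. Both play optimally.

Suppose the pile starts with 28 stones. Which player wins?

Noah wins.

Use the standard recursion: the mover loses at a terminal position; elsewhere, the mover wins exactly when some move hands the opponent an L position.
n=0: no move → L
n=1: no move → L
n=2: W (go to 0, an L position)
n=3: W (go to 1, an L position)
n=4: W (go to 1, an L position)
n=5: W (go to 1, an L position)
n=6: W (go to 1, an L position)
n=7: L (options 5(W), 4(W), 3(W), 2(W) are all W)
n=8: L (options 6(W), 5(W), 4(W), 3(W) are all W)
n=9: W (go to 7, an L position)
n=10: W (go to 8, an L position)
n=11: W (go to 8, an L position)
n=12: W (go to 8, an L position)
n=13: W (go to 8, an L position)
n=14: L (options 12(W), 11(W), 10(W), 9(W) are all W)
n=15: L (options 13(W), 12(W), 11(W), 10(W) are all W)
n=16: W (go to 14, an L position)
n=17: W (go to 15, an L position)
n=18: W (go to 15, an L position)
n=19: W (go to 15, an L position)
n=20: W (go to 15, an L position)
n=21: L (options 19(W), 18(W), 17(W), 16(W) are all W)
n=22: L (options 20(W), 19(W), 18(W), 17(W) are all W)
n=23: W (go to 21, an L position)
n=24: W (go to 22, an L position)
n=25: W (go to 22, an L position)
n=26: W (go to 22, an L position)
n=27: W (go to 22, an L position)
n=28: L (options 26(W), 25(W), 24(W), 23(W) are all W)
Every move from 28 reaches a W position, so the mover loses.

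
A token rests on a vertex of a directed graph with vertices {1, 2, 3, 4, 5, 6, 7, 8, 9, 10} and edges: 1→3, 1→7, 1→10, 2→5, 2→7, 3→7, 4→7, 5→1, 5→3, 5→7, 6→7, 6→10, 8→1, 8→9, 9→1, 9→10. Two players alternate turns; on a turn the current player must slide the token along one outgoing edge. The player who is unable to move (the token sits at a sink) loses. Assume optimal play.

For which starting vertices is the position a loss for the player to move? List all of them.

7, 8, 10

Build the W/L table. Terminal = L. A non-terminal position is W if it has a move to some L; otherwise it is L.
Every edge goes from a vertex to one that appears earlier in the order 10, 7, 3, 1, 5, 2, 9, 4, 8, 6, so processing vertices in that order labels each vertex after all of its successors.
10: no outgoing edge → L
7: no outgoing edge → L
3: reaches L-position 7 → W
1: reaches L-position 7 → W
5: reaches L-position 7 → W
2: reaches L-position 7 → W
9: reaches L-position 10 → W
4: reaches L-position 7 → W
8: only reaches 9(W), 1(W), all W → L
6: reaches L-position 7 → W
The losing starting vertices are exactly the entries labelled L in this table (3 of them).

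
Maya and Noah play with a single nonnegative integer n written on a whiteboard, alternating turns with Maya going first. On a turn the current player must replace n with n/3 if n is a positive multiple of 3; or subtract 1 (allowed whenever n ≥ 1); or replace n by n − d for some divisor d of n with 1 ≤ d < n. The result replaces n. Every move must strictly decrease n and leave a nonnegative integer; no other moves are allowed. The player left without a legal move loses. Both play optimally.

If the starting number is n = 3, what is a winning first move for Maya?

Move to 2.

Label each position W (a win for the player to move) or L (a loss). A position with no legal move is L; any other position is W exactly when some move reaches an L, and L when every move reaches a W.
n=0: no move → L
n=1: W (go to 0, an L position)
n=2: L (sole option 1(W) is W)
n=3: W (go to 2, an L position)
From 3, the L positions reachable in one move are: 2.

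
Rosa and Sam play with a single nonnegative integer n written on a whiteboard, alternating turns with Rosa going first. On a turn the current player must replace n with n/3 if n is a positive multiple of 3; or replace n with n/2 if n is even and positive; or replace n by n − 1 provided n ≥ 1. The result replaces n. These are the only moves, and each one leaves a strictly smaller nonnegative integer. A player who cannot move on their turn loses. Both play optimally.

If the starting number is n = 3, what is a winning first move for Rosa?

Move to 2.

Classify positions by backward induction: terminal positions (no move available) are L. From any other position, the mover wins iff some move reaches an L.
n=0: no move → L
n=1: can move to 0, which is L ⇒ W
n=2: the only move is to 1(W), a W ⇒ L
n=3: can move to 2, which is L ⇒ W
From 3, the L positions reachable in one move are: 2.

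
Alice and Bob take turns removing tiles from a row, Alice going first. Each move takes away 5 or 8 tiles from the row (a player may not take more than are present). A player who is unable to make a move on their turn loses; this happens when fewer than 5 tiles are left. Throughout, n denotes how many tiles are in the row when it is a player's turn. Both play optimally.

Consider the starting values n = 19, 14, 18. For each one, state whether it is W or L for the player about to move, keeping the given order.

19: W, 14: L, 18: W

Use the standard recursion: the mover loses at a terminal position; elsewhere, the mover wins exactly when some move hands the opponent an L position.
n=0: no move → L
n=1: no move → L
n=2: no move → L
n=3: no move → L
n=4: no move → L
n=5: →0(L), so W
n=6: →1(L), so W
n=7: →2(L), so W
n=8: →3(L), so W
n=9: →4(L), so W
n=10: →2(L), so W
n=11: →3(L), so W
n=12: →4(L), so W
n=13: →8(W), 5(W) — all W, so L
n=14: →9(W), 6(W) — all W, so L
n=15: →10(W), 7(W) — all W, so L
n=16: →11(W), 8(W) — all W, so L
n=17: →12(W), 9(W) — all W, so L
n=18: →13(L), so W
n=19: →14(L), so W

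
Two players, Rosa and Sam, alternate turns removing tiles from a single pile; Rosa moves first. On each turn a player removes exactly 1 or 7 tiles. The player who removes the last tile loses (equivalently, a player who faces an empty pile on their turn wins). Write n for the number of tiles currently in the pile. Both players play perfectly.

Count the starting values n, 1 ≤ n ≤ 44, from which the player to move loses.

22

Build the W/L table. Terminal = W. A non-terminal position is W if it has a move to some L; otherwise it is L.
n=0: no move; the opponent has just taken the last tile and therefore loses → W
n=1: →0(W) only, which is W, so L
n=2: →1(L), so W
n=3: →2(W) only, which is W, so L
n=4: →3(L), so W
n=5: →4(W) only, which is W, so L
n=6: →5(L), so W
n=7: →6(W), 0(W) — all W, so L
n=8: →7(L), so W
n=9: →8(W), 2(W) — all W, so L
n=10: →9(L), so W
n=11: →10(W), 4(W) — all W, so L
n=12: →11(L), so W
n=13: →12(W), 6(W) — all W, so L
n=14: →13(L), so W
n=15: →14(W), 8(W) — all W, so L
n=16: →15(L), so W
n=17: →16(W), 10(W) — all W, so L
n=18: →17(L), so W
n=19: →18(W), 12(W) — all W, so L
n=20: →19(L), so W
n=21: →20(W), 14(W) — all W, so L
n=22: →21(L), so W
n=23: →22(W), 16(W) — all W, so L
n=24: →23(L), so W
n=25: →24(W), 18(W) — all W, so L
n=26: →25(L), so W
n=27: →26(W), 20(W) — all W, so L
n=28: →27(L), so W
n=29: →28(W), 22(W) — all W, so L
n=30: →29(L), so W
n=31: →30(W), 24(W) — all W, so L
n=32: →31(L), so W
n=33: →32(W), 26(W) — all W, so L
n=34: →33(L), so W
n=35: →34(W), 28(W) — all W, so L
n=36: →35(L), so W
n=37: →36(W), 30(W) — all W, so L
n=38: →37(L), so W
n=39: →38(W), 32(W) — all W, so L
n=40: →39(L), so W
n=41: →40(W), 34(W) — all W, so L
n=42: →41(L), so W
n=43: →42(W), 36(W) — all W, so L
n=44: →43(L), so W
L entries with 1 ≤ n ≤ 44 (the range starts at n=1): n = 1, 3, 5, 7, 9, 11, 13, 15, 17, 19, 21, 23, 25, 27, 29, 31, 33, 35, 37, 39, 41, 43; that makes 22.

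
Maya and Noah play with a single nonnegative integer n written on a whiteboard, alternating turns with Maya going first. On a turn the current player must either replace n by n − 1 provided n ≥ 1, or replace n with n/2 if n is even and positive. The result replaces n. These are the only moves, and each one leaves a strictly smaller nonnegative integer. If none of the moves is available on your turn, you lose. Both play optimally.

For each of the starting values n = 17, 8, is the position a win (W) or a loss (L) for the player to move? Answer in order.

Use the standard recursion: the mover loses at a terminal position; elsewhere, the mover wins exactly when some move hands the opponent an L position.
n=0: no move → L
n=1: →0(L), so W
n=2: →1(W) only, which is W, so L
n=3: →2(L), so W
n=4: →2(L), so W
n=5: →4(W) only, which is W, so L
n=6: →5(L), so W
n=7: →6(W) only, which is W, so L
n=8: →7(L), so W
n=9: →8(W) only, which is W, so L
n=10: →5(L), so W
n=11: →10(W) only, which is W, so L
n=12: →11(L), so W
n=13: →12(W) only, which is W, so L
n=14: →7(L), so W
n=15: →14(W) only, which is W, so L
n=16: →15(L), so W
n=17: →16(W) only, which is W, so L

17: L, 8: W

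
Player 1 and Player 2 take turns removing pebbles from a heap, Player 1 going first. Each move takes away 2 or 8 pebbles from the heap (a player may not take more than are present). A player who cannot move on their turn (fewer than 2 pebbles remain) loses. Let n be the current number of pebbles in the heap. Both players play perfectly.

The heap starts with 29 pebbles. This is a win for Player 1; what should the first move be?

Work bottom-up. With no move the player to move loses. Otherwise the position is W if at least one move leads to an L position for the opponent, and L if every move leads to a W.
n=0: no move → L
n=1: no move → L
n=2: can move to 0, which is L ⇒ W
n=3: can move to 1, which is L ⇒ W
n=4: the only move is to 2(W), a W ⇒ L
n=5: the only move is to 3(W), a W ⇒ L
n=6: can move to 4, which is L ⇒ W
n=7: can move to 5, which is L ⇒ W
n=8: can move to 0, which is L ⇒ W
n=9: can move to 1, which is L ⇒ W
n=10: moves to 8(W), 2(W); every one is W ⇒ L
n=11: moves to 9(W), 3(W); every one is W ⇒ L
n=12: can move to 10, which is L ⇒ W
n=13: can move to 11, which is L ⇒ W
n=14: moves to 12(W), 6(W); every one is W ⇒ L
n=15: moves to 13(W), 7(W); every one is W ⇒ L
n=16: can move to 14, which is L ⇒ W
n=17: can move to 15, which is L ⇒ W
n=18: can move to 10, which is L ⇒ W
n=19: can move to 11, which is L ⇒ W
n=20: moves to 18(W), 12(W); every one is W ⇒ L
n=21: moves to 19(W), 13(W); every one is W ⇒ L
n=22: can move to 20, which is L ⇒ W
n=23: can move to 21, which is L ⇒ W
n=24: moves to 22(W), 16(W); every one is W ⇒ L
n=25: moves to 23(W), 17(W); every one is W ⇒ L
n=26: can move to 24, which is L ⇒ W
n=27: can move to 25, which is L ⇒ W
n=28: can move to 20, which is L ⇒ W
n=29: can move to 21, which is L ⇒ W
From 29, the L positions reachable in one move are: 21.

Remove 8, leaving 21.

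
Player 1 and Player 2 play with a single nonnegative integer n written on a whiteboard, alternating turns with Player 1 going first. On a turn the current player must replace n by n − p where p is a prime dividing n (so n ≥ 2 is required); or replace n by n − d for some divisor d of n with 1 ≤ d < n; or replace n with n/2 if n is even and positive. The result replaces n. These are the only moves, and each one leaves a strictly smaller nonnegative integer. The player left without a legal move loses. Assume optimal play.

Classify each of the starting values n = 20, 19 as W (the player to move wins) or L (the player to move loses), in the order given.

Use the standard recursion: the mover loses at a terminal position; elsewhere, the mover wins exactly when some move hands the opponent an L position.
n=0: no move → L
n=1: no move → L
n=2: W (go to 0, an L position)
n=3: W (go to 0, an L position)
n=4: L (options 2(W), 3(W) are all W)
n=5: W (go to 0, an L position)
n=6: W (go to 4, an L position)
n=7: W (go to 0, an L position)
n=8: W (go to 4, an L position)
n=9: L (options 6(W), 8(W) are all W)
n=10: W (go to 9, an L position)
n=11: W (go to 0, an L position)
n=12: W (go to 9, an L position)
n=13: W (go to 0, an L position)
n=14: L (options 7(W), 12(W), 13(W) are all W)
n=15: W (go to 14, an L position)
n=16: W (go to 14, an L position)
n=17: W (go to 0, an L position)
n=18: W (go to 9, an L position)
n=19: W (go to 0, an L position)
n=20: L (options 10(W), 15(W), 16(W), 18(W), 19(W) are all W)

20: L, 19: W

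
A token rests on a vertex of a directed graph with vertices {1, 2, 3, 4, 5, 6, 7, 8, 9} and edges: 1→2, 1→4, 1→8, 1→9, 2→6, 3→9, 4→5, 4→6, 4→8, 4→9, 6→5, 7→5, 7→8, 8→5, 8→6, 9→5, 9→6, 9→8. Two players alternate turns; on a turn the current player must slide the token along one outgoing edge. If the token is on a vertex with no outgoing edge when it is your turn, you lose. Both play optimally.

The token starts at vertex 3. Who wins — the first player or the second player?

Use the standard recursion: the mover loses at a terminal position; elsewhere, the mover wins exactly when some move hands the opponent an L position.
Every edge goes from a vertex to one that appears earlier in the order 5, 6, 8, 7, 2, 9, 4, 3, 1, so processing vertices in that order labels each vertex after all of its successors.
5: no outgoing edge → L
6: can move to 5, which is L ⇒ W
8: can move to 5, which is L ⇒ W
7: can move to 5, which is L ⇒ W
2: the only move is to 6(W), a W ⇒ L
9: can move to 5, which is L ⇒ W
4: can move to 5, which is L ⇒ W
3: the only move is to 9(W), a W ⇒ L
1: can move to 2, which is L ⇒ W
The starting position 3 is L: whatever the player to move does, the opponent receives a W position.

The second player wins.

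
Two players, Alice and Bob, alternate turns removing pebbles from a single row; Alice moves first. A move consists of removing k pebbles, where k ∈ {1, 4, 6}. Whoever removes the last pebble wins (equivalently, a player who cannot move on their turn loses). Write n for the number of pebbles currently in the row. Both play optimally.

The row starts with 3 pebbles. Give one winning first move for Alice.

Build the W/L table. Terminal = L. A non-terminal position is W if it has a move to some L; otherwise it is L.
n=0: no move → L
n=1: W (go to 0, an L position)
n=2: L (sole option 1(W) is W)
n=3: W (go to 2, an L position)
From 3, the L positions reachable in one move are: 2.

Remove 1, leaving 2.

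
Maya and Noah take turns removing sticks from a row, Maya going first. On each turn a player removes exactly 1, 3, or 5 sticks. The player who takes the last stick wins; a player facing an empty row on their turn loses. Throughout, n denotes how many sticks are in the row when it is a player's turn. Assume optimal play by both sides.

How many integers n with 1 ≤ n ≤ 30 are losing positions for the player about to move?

Label each position W (a win for the player to move) or L (a loss). A position with no legal move is L; any other position is W exactly when some move reaches an L, and L when every move reaches a W.
n=0: no move → L
n=1: reaches L-position 0 → W
n=2: only reaches 1(W), which is W → L
n=3: reaches L-position 2 → W
n=4: only reaches 3(W), 1(W), all W → L
n=5: reaches L-position 4 → W
n=6: only reaches 5(W), 3(W), 1(W), all W → L
n=7: reaches L-position 6 → W
n=8: only reaches 7(W), 5(W), 3(W), all W → L
n=9: reaches L-position 8 → W
n=10: only reaches 9(W), 7(W), 5(W), all W → L
n=11: reaches L-position 10 → W
n=12: only reaches 11(W), 9(W), 7(W), all W → L
n=13: reaches L-position 12 → W
n=14: only reaches 13(W), 11(W), 9(W), all W → L
n=15: reaches L-position 14 → W
n=16: only reaches 15(W), 13(W), 11(W), all W → L
n=17: reaches L-position 16 → W
n=18: only reaches 17(W), 15(W), 13(W), all W → L
n=19: reaches L-position 18 → W
n=20: only reaches 19(W), 17(W), 15(W), all W → L
n=21: reaches L-position 20 → W
n=22: only reaches 21(W), 19(W), 17(W), all W → L
n=23: reaches L-position 22 → W
n=24: only reaches 23(W), 21(W), 19(W), all W → L
n=25: reaches L-position 24 → W
n=26: only reaches 25(W), 23(W), 21(W), all W → L
n=27: reaches L-position 26 → W
n=28: only reaches 27(W), 25(W), 23(W), all W → L
n=29: reaches L-position 28 → W
n=30: only reaches 29(W), 27(W), 25(W), all W → L
L entries with 1 ≤ n ≤ 30 (n=0 is outside the asked range and is not counted): n = 2, 4, 6, 8, 10, 12, 14, 16, 18, 20, 22, 24, 26, 28, 30; that makes 15.

15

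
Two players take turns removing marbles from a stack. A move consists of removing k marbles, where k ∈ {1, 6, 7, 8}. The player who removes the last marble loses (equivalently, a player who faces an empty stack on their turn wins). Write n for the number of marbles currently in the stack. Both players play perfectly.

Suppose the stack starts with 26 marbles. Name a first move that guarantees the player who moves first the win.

Remove 8, leaving 18.

Use the standard recursion: the mover wins at a terminal position; elsewhere, the mover wins exactly when some move hands the opponent an L position.
n=0: no move; the opponent has just taken the last marble and therefore loses → W
n=1: →0(W) only, which is W, so L
n=2: →1(L), so W
n=3: →2(W) only, which is W, so L
n=4: →3(L), so W
n=5: →4(W) only, which is W, so L
n=6: →5(L), so W
n=7: →1(L), so W
n=8: →1(L), so W
n=9: →3(L), so W
n=10: →3(L), so W
n=11: →5(L), so W
n=12: →5(L), so W
n=13: →5(L), so W
n=14: →13(W), 8(W), 7(W), 6(W) — all W, so L
n=15: →14(L), so W
n=16: →15(W), 10(W), 9(W), 8(W) — all W, so L
n=17: →16(L), so W
n=18: →17(W), 12(W), 11(W), 10(W) — all W, so L
n=19: →18(L), so W
n=20: →14(L), so W
n=21: →14(L), so W
n=22: →16(L), so W
n=23: →16(L), so W
n=24: →18(L), so W
n=25: →18(L), so W
n=26: →18(L), so W
From 26, the L positions reachable in one move are: 18.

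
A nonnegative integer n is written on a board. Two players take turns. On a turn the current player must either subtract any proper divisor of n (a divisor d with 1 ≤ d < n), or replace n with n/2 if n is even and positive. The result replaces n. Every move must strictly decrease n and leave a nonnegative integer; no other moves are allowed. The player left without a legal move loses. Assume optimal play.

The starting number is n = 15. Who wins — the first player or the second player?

Use the standard recursion: the mover loses at a terminal position; elsewhere, the mover wins exactly when some move hands the opponent an L position.
n=0: no move → L
n=1: no move → L
n=2: can move to 1, which is L ⇒ W
n=3: the only move is to 2(W), a W ⇒ L
n=4: can move to 3, which is L ⇒ W
n=5: the only move is to 4(W), a W ⇒ L
n=6: can move to 3, which is L ⇒ W
n=7: the only move is to 6(W), a W ⇒ L
n=8: can move to 7, which is L ⇒ W
n=9: moves to 6(W), 8(W); every one is W ⇒ L
n=10: can move to 5, which is L ⇒ W
n=11: the only move is to 10(W), a W ⇒ L
n=12: can move to 9, which is L ⇒ W
n=13: the only move is to 12(W), a W ⇒ L
n=14: can move to 7, which is L ⇒ W
n=15: moves to 10(W), 12(W), 14(W); every one is W ⇒ L
The starting position 15 is L: whatever the player to move does, the opponent receives a W position.

The second player wins.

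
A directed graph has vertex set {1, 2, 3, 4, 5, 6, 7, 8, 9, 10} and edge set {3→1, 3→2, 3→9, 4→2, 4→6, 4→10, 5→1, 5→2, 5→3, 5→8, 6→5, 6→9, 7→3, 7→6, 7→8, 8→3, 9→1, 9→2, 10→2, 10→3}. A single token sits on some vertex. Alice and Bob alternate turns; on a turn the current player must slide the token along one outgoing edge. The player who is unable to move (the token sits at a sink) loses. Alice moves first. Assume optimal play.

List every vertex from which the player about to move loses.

Compute win/loss labels from the base case upward. A position with no move is L. Any other position is W if it can reach an L in one move, else L.
Every edge goes from a vertex to one that appears earlier in the order 1, 2, 9, 3, 8, 5, 6, 10, 7, 4, so processing vertices in that order labels each vertex after all of its successors.
1: no outgoing edge → L
2: no outgoing edge → L
9: can move to 2, which is L ⇒ W
3: can move to 2, which is L ⇒ W
8: the only move is to 3(W), a W ⇒ L
5: can move to 8, which is L ⇒ W
6: moves to 5(W), 9(W); every one is W ⇒ L
10: can move to 2, which is L ⇒ W
7: can move to 6, which is L ⇒ W
4: can move to 6, which is L ⇒ W
Reading off the rows marked L gives the requested list; there are 4 such vertices.

1, 2, 6, 8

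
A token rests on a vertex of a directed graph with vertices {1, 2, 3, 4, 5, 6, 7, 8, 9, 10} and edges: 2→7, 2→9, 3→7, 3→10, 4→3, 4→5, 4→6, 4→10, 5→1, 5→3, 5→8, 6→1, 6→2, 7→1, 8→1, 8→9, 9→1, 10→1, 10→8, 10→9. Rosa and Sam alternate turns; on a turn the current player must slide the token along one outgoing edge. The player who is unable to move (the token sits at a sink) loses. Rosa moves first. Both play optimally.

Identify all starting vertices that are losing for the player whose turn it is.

Positions with no move are L. A position that does have a move is losing for the player to move precisely when every available move leads to a winning position for the opponent. Fill in the labels:
Every edge goes from a vertex to one that appears earlier in the order 1, 9, 8, 7, 10, 2, 3, 6, 5, 4, so processing vertices in that order labels each vertex after all of its successors.
1: no outgoing edge → L
9: can move to 1, which is L ⇒ W
8: can move to 1, which is L ⇒ W
7: can move to 1, which is L ⇒ W
10: can move to 1, which is L ⇒ W
2: moves to 7(W), 9(W); every one is W ⇒ L
3: moves to 10(W), 7(W); every one is W ⇒ L
6: can move to 2, which is L ⇒ W
5: can move to 3, which is L ⇒ W
4: can move to 3, which is L ⇒ W
Reading off the rows marked L gives the requested list; there are 3 such vertices.

1, 2, 3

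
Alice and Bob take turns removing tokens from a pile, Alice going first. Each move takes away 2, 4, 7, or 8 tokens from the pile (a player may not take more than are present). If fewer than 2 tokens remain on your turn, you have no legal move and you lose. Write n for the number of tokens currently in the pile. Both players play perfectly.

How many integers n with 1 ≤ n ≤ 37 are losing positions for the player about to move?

10

Build the W/L table. Terminal = L. A non-terminal position is W if it has a move to some L; otherwise it is L.
n=0: no move → L
n=1: no move → L
n=2: can move to 0, which is L ⇒ W
n=3: can move to 1, which is L ⇒ W
n=4: can move to 0, which is L ⇒ W
n=5: can move to 1, which is L ⇒ W
n=6: moves to 4(W), 2(W); every one is W ⇒ L
n=7: can move to 0, which is L ⇒ W
n=8: can move to 6, which is L ⇒ W
n=9: can move to 1, which is L ⇒ W
n=10: can move to 6, which is L ⇒ W
n=11: moves to 9(W), 7(W), 4(W), 3(W); every one is W ⇒ L
n=12: moves to 10(W), 8(W), 5(W), 4(W); every one is W ⇒ L
n=13: can move to 11, which is L ⇒ W
n=14: can move to 12, which is L ⇒ W
n=15: can move to 11, which is L ⇒ W
n=16: can move to 12, which is L ⇒ W
n=17: moves to 15(W), 13(W), 10(W), 9(W); every one is W ⇒ L
n=18: can move to 11, which is L ⇒ W
n=19: can move to 17, which is L ⇒ W
n=20: can move to 12, which is L ⇒ W
n=21: can move to 17, which is L ⇒ W
n=22: moves to 20(W), 18(W), 15(W), 14(W); every one is W ⇒ L
n=23: moves to 21(W), 19(W), 16(W), 15(W); every one is W ⇒ L
n=24: can move to 22, which is L ⇒ W
n=25: can move to 23, which is L ⇒ W
n=26: can move to 22, which is L ⇒ W
n=27: can move to 23, which is L ⇒ W
n=28: moves to 26(W), 24(W), 21(W), 20(W); every one is W ⇒ L
n=29: can move to 22, which is L ⇒ W
n=30: can move to 28, which is L ⇒ W
n=31: can move to 23, which is L ⇒ W
n=32: can move to 28, which is L ⇒ W
n=33: moves to 31(W), 29(W), 26(W), 25(W); every one is W ⇒ L
n=34: moves to 32(W), 30(W), 27(W), 26(W); every one is W ⇒ L
n=35: can move to 33, which is L ⇒ W
n=36: can move to 34, which is L ⇒ W
n=37: can move to 33, which is L ⇒ W
L entries with 1 ≤ n ≤ 37 (n=0 is outside the asked range and is not counted): n = 1, 6, 11, 12, 17, 22, 23, 28, 33, 34; that makes 10.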